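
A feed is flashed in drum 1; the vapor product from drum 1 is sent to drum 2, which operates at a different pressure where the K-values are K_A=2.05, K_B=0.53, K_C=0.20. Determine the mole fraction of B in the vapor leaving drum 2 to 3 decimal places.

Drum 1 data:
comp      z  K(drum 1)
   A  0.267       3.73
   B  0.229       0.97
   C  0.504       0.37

Drum 1:
Rachford–Rice: g(ψ₁) = Σ zᵢ(Kᵢ−1)/(1+ψ₁(Kᵢ−1)) = 0.
g(0) = ΣzᵢKᵢ − 1 = 0.405 and g(1) = 1 − Σzᵢ/Kᵢ = -0.670, so a root lies in (0, 1).
Newton–Raphson from ψ₁ = 0.37:
  ψ₁ = 0.370: g = -0.0584, g' = -0.833 → ψ₁ = 0.300
  ψ₁ = 0.300: g = 0.0023, g' = -0.906 → ψ₁ = 0.303
Converged at ψ₁ = 0.303.
Drum-1 compositions:
  A: x = 0.146, y = 0.545
  B: x = 0.231, y = 0.224
  C: x = 0.623, y = 0.230
Drum-2 feed = drum-1 vapor: z₂ = (0.5454, 0.2242, 0.2304).
Drum 2:
Rachford–Rice: g(ψ₂) = Σ zᵢ(Kᵢ−1)/(1+ψ₂(Kᵢ−1)) = 0.
Feasibility: ΣzᵢKᵢ = 1.283, Σzᵢ/Kᵢ = 1.841 — both > 1, two phases present.
Newton–Raphson from ψ₂ = 0.46:
  ψ₂ = 0.460: g = -0.0399, g' = -0.723 → ψ₂ = 0.405
  ψ₂ = 0.405: g = -0.0009, g' = -0.694 → ψ₂ = 0.404
Converged at ψ₂ = 0.404.
  A: x = 0.383, y = 0.785
  B: x = 0.277, y = 0.147
  C: x = 0.340, y = 0.068

y_B (drum 2) = 0.147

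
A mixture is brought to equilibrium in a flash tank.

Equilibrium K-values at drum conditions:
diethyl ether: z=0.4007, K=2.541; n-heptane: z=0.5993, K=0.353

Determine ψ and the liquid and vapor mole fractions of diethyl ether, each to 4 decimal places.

ψ = 0.2304, x_diethyl ether = 0.2957, y_diethyl ether = 0.7514

Binary case is linear: z₁(K₁−1)(1+ψ(K₂−1)) + z₂(K₂−1)(1+ψ(K₁−1)) = 0
⇒ ψ = [z₁(K₁−1)+z₂(K₂−1)] / [−(K₁−1)(K₂−1)] = 0.22973/0.99703 = 0.2304
Compositions from xᵢ = zᵢ/(1+ψ(Kᵢ−1)), yᵢ = Kᵢxᵢ:
  diethyl ether: x = 0.2957, y = 0.7514
  n-heptane: x = 0.7043, y = 0.2486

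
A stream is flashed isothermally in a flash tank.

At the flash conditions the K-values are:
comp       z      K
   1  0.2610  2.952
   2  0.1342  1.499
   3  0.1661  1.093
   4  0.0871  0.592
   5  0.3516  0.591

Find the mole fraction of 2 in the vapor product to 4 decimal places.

Rachford–Rice: g(ψ) = Σ zᵢ(Kᵢ−1)/(1+ψ(Kᵢ−1)) = 0.
g(0) = ΣzᵢKᵢ − 1 = 0.4125 and g(1) = 1 − Σzᵢ/Kᵢ = -0.0720, so a root lies in (0, 1).
Iterate (Newton) starting at ψ = 0.5:
  ψ = 0.5000: g = 0.10077, g' = -0.3932 → ψ = 0.7563
  ψ = 0.7563: g = 0.00920, g' = -0.3347 → ψ = 0.7837
  ψ = 0.7837: g = 0.00003, g' = -0.3326 → ψ = 0.7838
Converged at ψ = 0.7838.
Compositions from xᵢ = zᵢ/(1+ψ(Kᵢ−1)), yᵢ = Kᵢxᵢ:
  1: x = 0.1032, y = 0.3045
  2: x = 0.0965, y = 0.1446
  3: x = 0.1548, y = 0.1692
  4: x = 0.1281, y = 0.0758
  5: x = 0.5175, y = 0.3058

y_2 = 0.1446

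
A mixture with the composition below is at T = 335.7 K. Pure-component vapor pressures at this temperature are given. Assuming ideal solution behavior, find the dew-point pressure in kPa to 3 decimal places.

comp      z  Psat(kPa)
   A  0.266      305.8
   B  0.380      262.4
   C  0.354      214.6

At the dew point ψ → 1, so Σzᵢ/Kᵢ = 1 with Kᵢ = Pᵢˢᵃᵗ/P ⇒ 1/P = Σzᵢ/Pᵢˢᵃᵗ.
1/P = 0.266/305.8 + 0.380/262.4 + 0.354/214.6 = 0.003968 ⇒ P = 252.041 kPa

Pdew = 252.041 kPa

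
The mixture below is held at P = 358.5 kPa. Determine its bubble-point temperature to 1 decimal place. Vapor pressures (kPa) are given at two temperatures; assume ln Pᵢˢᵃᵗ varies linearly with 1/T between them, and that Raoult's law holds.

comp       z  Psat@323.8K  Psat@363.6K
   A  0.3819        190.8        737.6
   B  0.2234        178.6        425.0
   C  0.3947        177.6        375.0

T = 348.5 K

Bubble-point temperature: ΣzᵢPᵢˢᵃᵗ(T) = P. Interpolate ln Pᵢˢᵃᵗ = aᵢ + bᵢ/T.
  T = 323.8 K: ΣzᵢPᵢˢᵃᵗ = 182.86 kPa
  T = 363.6 K: ΣzᵢPᵢˢᵃᵗ = 524.65 kPa
  T = 343.7 K: ΣzᵢPᵢˢᵃᵗ = 316.19 kPa
  T = 353.6 K: ΣzᵢPᵢˢᵃᵗ = 408.78 kPa
  T = 348.6 K: ΣzᵢPᵢˢᵃᵗ = 359.50 kPa
  T = 346.1 K: ΣzᵢPᵢˢᵃᵗ = 336.81 kPa
Interpolating between 346.1 K and 348.6 K gives T ≈ 348.5 K.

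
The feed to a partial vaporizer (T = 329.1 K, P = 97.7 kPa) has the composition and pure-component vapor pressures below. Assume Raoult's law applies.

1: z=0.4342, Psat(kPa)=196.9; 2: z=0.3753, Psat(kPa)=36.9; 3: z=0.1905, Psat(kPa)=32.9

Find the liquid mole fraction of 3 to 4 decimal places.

Raoult's law: Kᵢ = Pᵢˢᵃᵗ/P = Pᵢˢᵃᵗ/97.7.
  K_1 = 196.9/97.7 = 2.015353, K_2 = 36.9/97.7 = 0.377687, K_3 = 32.9/97.7 = 0.336745
Rachford–Rice: g(β) = Σ zᵢ(Kᵢ−1)/(1+β(Kᵢ−1)) = 0.
Check two-phase: ΣzᵢKᵢ = 1.0810 > 1 and Σzᵢ/Kᵢ = 1.7748 > 1, so g(0) = 0.0810 > 0 and g(1) = -0.7748 < 0.
Iterate (Newton) starting at β = 0.5:
  β = 0.5000: g = -0.23568, g' = -0.6908 → β = 0.1588
  β = 0.1588: g = -0.02077, g' = -0.6156 → β = 0.1251
  β = 0.1251: g = 0.00012, g' = -0.6230 → β = 0.1253
Converged at β = 0.1253.
Compositions from xᵢ = zᵢ/(1+β(Kᵢ−1)), yᵢ = Kᵢxᵢ:
  1: x = 0.3852, y = 0.7763
  2: x = 0.4070, y = 0.1537
  3: x = 0.2078, y = 0.0700

x_3 = 0.2078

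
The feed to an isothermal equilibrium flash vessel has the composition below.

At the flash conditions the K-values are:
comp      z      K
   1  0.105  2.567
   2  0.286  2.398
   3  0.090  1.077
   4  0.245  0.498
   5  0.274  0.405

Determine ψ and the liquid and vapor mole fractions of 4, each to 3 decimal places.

Material balance + equilibrium reduce to Σ zᵢ(Kᵢ−1)/(1+ψ(Kᵢ−1)) = 0.
Check two-phase: ΣzᵢKᵢ = 1.285 > 1 and Σzᵢ/Kᵢ = 1.412 > 1, so g(0) = 0.285 > 0 and g(1) = -0.412 < 0.
Iterate (Newton) starting at ψ = 0.5:
  ψ = 0.500: g = -0.0620, g' = -0.582 → ψ = 0.393
  ψ = 0.393: g = 0.0004, g' = -0.593 → ψ = 0.394
Converged at ψ = 0.394.
Compositions from xᵢ = zᵢ/(1+ψ(Kᵢ−1)), yᵢ = Kᵢxᵢ:
  1: x = 0.065, y = 0.167
  2: x = 0.184, y = 0.442
  3: x = 0.087, y = 0.094
  4: x = 0.305, y = 0.152
  5: x = 0.358, y = 0.145

ψ = 0.394, x_4 = 0.305, y_4 = 0.152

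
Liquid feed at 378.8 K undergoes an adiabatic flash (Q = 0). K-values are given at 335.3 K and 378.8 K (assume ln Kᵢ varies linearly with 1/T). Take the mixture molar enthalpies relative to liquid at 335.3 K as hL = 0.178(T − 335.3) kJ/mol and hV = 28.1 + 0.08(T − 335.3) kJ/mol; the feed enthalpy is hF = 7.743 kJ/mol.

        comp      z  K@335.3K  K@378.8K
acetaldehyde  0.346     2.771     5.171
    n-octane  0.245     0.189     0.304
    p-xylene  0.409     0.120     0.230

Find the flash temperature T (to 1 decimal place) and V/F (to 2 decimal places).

T = 352.7 K, V/F = 0.18

Adiabatic flash: solve Rachford–Rice at each trial T, then check hF = ψ·hV(T) + (1−ψ)·hL(T).
  T = 335.3 K: K = (2.771, 0.189, 0.120), RR gives ψ = 0.036, H_out = 1.005 kJ/mol
  T = 378.8 K: K = (5.171, 0.304, 0.230), RR gives ψ = 0.309, H_out = 15.109 kJ/mol
  T = 357.1 K: K = (3.861, 0.243, 0.170), RR gives ψ = 0.202, H_out = 9.131 kJ/mol
  T = 346.2 K: K = (3.288, 0.215, 0.143), RR gives ψ = 0.131, H_out = 5.484 kJ/mol
  T = 351.6 K: K = (3.565, 0.229, 0.156), RR gives ψ = 0.169, H_out = 7.369 kJ/mol
  T = 354.4 K: K = (3.714, 0.236, 0.163), RR gives ψ = 0.186, H_out = 8.283 kJ/mol
  T = 353.0 K: K = (3.639, 0.233, 0.159), RR gives ψ = 0.178, H_out = 7.831 kJ/mol
Linear interpolation between T = 351.6 (H_out = 7.369) and T = 353.0 (H_out = 7.831) on hF = 7.743 gives T ≈ 352.7 K, at which ψ = 0.18.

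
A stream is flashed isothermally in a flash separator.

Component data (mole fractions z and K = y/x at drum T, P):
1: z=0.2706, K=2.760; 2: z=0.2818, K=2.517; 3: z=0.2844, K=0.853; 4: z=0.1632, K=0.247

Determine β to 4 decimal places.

β = 0.8379

Material balance + equilibrium reduce to Σ zᵢ(Kᵢ−1)/(1+β(Kᵢ−1)) = 0.
Feasibility: ΣzᵢKᵢ = 1.7391, Σzᵢ/Kᵢ = 1.2041 — both > 1, two phases present.
Iterate (Newton) starting at β = 0.5:
  β = 0.5000: g = 0.25421, g' = -0.6921 → β = 0.8673
  β = 0.8673: g = -0.02905, g' = -1.0292 → β = 0.8391
  β = 0.8391: g = -0.00112, g' = -0.9529 → β = 0.8379
Converged at β = 0.8379.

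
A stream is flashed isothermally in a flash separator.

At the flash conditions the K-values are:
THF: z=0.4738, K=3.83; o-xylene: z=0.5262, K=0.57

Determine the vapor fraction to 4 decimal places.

Material balance + equilibrium reduce to Σ zᵢ(Kᵢ−1)/(1+ψ(Kᵢ−1)) = 0.
Feasibility: ΣzᵢKᵢ = 2.1146, Σzᵢ/Kᵢ = 1.0469 — both > 1, two phases present.
Binary case is linear: z₁(K₁−1)(1+ψ(K₂−1)) + z₂(K₂−1)(1+ψ(K₁−1)) = 0
⇒ ψ = [z₁(K₁−1)+z₂(K₂−1)] / [−(K₁−1)(K₂−1)] = 1.11459/1.21690 = 0.9159

ψ = 0.9159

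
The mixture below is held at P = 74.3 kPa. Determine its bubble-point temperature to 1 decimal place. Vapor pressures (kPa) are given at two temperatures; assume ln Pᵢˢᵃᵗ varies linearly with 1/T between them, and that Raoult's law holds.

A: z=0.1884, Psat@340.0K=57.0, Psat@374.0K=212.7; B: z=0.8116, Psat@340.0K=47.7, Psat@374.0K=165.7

T = 350.3 K

Bubble-point temperature: ΣzᵢPᵢˢᵃᵗ(T) = P. Interpolate ln Pᵢˢᵃᵗ = aᵢ + bᵢ/T.
  T = 340.0 K: ΣzᵢPᵢˢᵃᵗ = 49.45 kPa
  T = 374.0 K: ΣzᵢPᵢˢᵃᵗ = 174.55 kPa
  T = 357.0 K: ΣzᵢPᵢˢᵃᵗ = 95.73 kPa
  T = 348.5 K: ΣzᵢPᵢˢᵃᵗ = 69.36 kPa
  T = 352.8 K: ΣzᵢPᵢˢᵃᵗ = 81.80 kPa
  T = 350.6 K: ΣzᵢPᵢˢᵃᵗ = 75.22 kPa
Interpolating between 348.5 K and 350.6 K gives T ≈ 350.3 K.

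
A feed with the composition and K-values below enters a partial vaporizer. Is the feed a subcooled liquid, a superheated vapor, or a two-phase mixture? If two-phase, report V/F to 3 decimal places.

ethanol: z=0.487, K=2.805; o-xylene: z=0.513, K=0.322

ΣzᵢKᵢ = 1.531; Σzᵢ/Kᵢ = 1.767.
Both exceed 1, so a two-phase solution exists.
Let ψ = V/F and solve Σ zᵢ(Kᵢ−1)/(1+ψ(Kᵢ−1)) = 0.
Binary case is linear: z₁(K₁−1)(1+ψ(K₂−1)) + z₂(K₂−1)(1+ψ(K₁−1)) = 0
⇒ ψ = [z₁(K₁−1)+z₂(K₂−1)] / [−(K₁−1)(K₂−1)] = 0.5312/1.2238 = 0.434

two-phase, V/F = 0.434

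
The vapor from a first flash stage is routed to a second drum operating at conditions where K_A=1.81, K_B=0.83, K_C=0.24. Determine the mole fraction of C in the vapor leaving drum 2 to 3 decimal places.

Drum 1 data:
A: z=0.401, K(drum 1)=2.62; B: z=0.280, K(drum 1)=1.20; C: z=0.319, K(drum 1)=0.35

Drum 1:
Let ψ₁ = V/F and solve Σ zᵢ(Kᵢ−1)/(1+ψ₁(Kᵢ−1)) = 0.
g(0) = ΣzᵢKᵢ − 1 = 0.498 and g(1) = 1 − Σzᵢ/Kᵢ = -0.298, so a root lies in (0, 1).
Newton–Raphson from ψ₁ = 0.5:
  ψ₁ = 0.500: g = 0.1026, g' = -0.626 → ψ₁ = 0.664
  ψ₁ = 0.664: g = -0.0023, g' = -0.670 → ψ₁ = 0.660
Converged at ψ₁ = 0.660.
Drum-1 compositions:
  A: x = 0.194, y = 0.508
  B: x = 0.247, y = 0.297
  C: x = 0.559, y = 0.196
Drum-2 feed = drum-1 vapor: z₂ = (0.5076, 0.2968, 0.1956).
Drum 2:
Newton–Raphson from ψ₂ = 0.47:
  ψ₂ = 0.470: g = 0.0116, g' = -0.458 → ψ₂ = 0.495
Converged at ψ₂ = 0.495.
  A: x = 0.362, y = 0.656
  B: x = 0.324, y = 0.269
  C: x = 0.314, y = 0.075

y_C (drum 2) = 0.075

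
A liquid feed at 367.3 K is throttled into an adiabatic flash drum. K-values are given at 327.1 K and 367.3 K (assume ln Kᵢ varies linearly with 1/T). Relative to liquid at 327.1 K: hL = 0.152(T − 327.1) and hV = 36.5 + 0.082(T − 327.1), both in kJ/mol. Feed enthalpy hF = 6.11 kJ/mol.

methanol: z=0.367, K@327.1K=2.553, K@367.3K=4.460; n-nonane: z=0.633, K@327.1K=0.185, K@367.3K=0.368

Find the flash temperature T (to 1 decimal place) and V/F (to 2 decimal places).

Adiabatic flash: solve Rachford–Rice at each trial T, then check hF = ψ·hV(T) + (1−ψ)·hL(T).
  T = 327.1 K: K = (2.553, 0.185), RR gives ψ = 0.043, H_out = 1.559 kJ/mol
  T = 367.3 K: K = (4.460, 0.368), RR gives ψ = 0.398, H_out = 19.509 kJ/mol
  T = 347.2 K: K = (3.429, 0.266), RR gives ψ = 0.240, H_out = 11.462 kJ/mol
  T = 337.1 K: K = (2.970, 0.223), RR gives ψ = 0.151, H_out = 6.923 kJ/mol
  T = 332.1 K: K = (2.757, 0.203), RR gives ψ = 0.100, H_out = 4.387 kJ/mol
  T = 334.6 K: K = (2.862, 0.213), RR gives ψ = 0.126, H_out = 5.686 kJ/mol
  T = 335.9 K: K = (2.918, 0.218), RR gives ψ = 0.139, H_out = 6.336 kJ/mol
Linear interpolation between T = 334.6 (H_out = 5.686) and T = 335.9 (H_out = 6.336) on hF = 6.11 gives T ≈ 335.4 K, at which ψ = 0.13.

T = 335.4 K, V/F = 0.13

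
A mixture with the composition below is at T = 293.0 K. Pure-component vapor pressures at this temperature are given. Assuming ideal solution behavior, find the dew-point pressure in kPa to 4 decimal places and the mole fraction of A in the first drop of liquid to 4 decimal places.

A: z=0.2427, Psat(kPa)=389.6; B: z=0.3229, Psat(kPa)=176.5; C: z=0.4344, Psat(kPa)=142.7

At the dew point ψ → 1, so Σzᵢ/Kᵢ = 1 with Kᵢ = Pᵢˢᵃᵗ/P ⇒ 1/P = Σzᵢ/Pᵢˢᵃᵗ.
1/P = 0.2427/389.6 + 0.3229/176.5 + 0.4344/142.7 = 0.0054966 ⇒ P = 181.9321 kPa
xᵢ = zᵢP/Pᵢˢᵃᵗ ⇒ x_A = 0.2427·181.9321/389.6 = 0.1133

Pdew = 181.9321 kPa, x_A = 0.1133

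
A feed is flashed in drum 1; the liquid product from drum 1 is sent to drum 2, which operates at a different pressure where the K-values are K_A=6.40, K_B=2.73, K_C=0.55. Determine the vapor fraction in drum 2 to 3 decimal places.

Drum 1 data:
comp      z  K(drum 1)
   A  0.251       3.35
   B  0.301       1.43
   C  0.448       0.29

Drum 1:
Rachford–Rice: g(ψ₁) = Σ zᵢ(Kᵢ−1)/(1+ψ₁(Kᵢ−1)) = 0.
Check two-phase: ΣzᵢKᵢ = 1.401 > 1 and Σzᵢ/Kᵢ = 1.830 > 1, so g(0) = 0.401 > 0 and g(1) = -0.830 < 0.
Newton iteration, ψ₁⁰ = 0.57:
  ψ₁ = 0.570: g = -0.1782, g' = -0.926 → ψ₁ = 0.378
  ψ₁ = 0.378: g = -0.0107, g' = -0.852 → ψ₁ = 0.365
Converged at ψ₁ = 0.365.
Drum-1 compositions:
  A: x = 0.135, y = 0.453
  B: x = 0.260, y = 0.372
  C: x = 0.605, y = 0.175
Drum-2 feed = drum-1 liquid: z₂ = (0.1351, 0.2602, 0.6047).
Drum 2:
Newton–Raphson from ψ₂ = 0.5:
  ψ₂ = 0.500: g = 0.0874, g' = -0.716 → ψ₂ = 0.622
  ψ₂ = 0.622: g = 0.0062, g' = -0.624 → ψ₂ = 0.632
Converged at ψ₂ = 0.632.
  A: x = 0.031, y = 0.196
  B: x = 0.124, y = 0.339
  C: x = 0.845, y = 0.465

V/F (drum 2) = 0.632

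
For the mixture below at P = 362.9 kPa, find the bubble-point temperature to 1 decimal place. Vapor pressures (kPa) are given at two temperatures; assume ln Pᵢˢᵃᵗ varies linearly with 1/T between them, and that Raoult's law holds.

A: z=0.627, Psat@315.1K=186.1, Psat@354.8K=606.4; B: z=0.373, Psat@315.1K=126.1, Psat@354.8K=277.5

Bubble-point temperature: ΣzᵢPᵢˢᵃᵗ(T) = P. Interpolate ln Pᵢˢᵃᵗ = aᵢ + bᵢ/T.
  T = 315.1 K: ΣzᵢPᵢˢᵃᵗ = 163.72 kPa
  T = 354.8 K: ΣzᵢPᵢˢᵃᵗ = 483.72 kPa
  T = 335.0 K: ΣzᵢPᵢˢᵃᵗ = 289.95 kPa
  T = 344.9 K: ΣzᵢPᵢˢᵃᵗ = 376.99 kPa
  T = 339.9 K: ΣzᵢPᵢˢᵃᵗ = 330.74 kPa
  T = 342.4 K: ΣzᵢPᵢˢᵃᵗ = 353.26 kPa
Interpolating between 342.4 K and 344.9 K gives T ≈ 343.4 K.

T = 343.4 K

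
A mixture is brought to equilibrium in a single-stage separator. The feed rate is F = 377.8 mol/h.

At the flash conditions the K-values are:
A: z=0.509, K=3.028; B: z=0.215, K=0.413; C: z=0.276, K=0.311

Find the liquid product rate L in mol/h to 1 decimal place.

L = 171.8 mol/h

Newton iteration, ψ⁰ = 0.5:
  ψ = 0.500: g = 0.0438, g' = -0.969 → ψ = 0.545
Converged at ψ = 0.545.
Then V = ψ·F = 0.5452·377.8 = 206.0 mol/h and L = F − V = 171.8 mol/h.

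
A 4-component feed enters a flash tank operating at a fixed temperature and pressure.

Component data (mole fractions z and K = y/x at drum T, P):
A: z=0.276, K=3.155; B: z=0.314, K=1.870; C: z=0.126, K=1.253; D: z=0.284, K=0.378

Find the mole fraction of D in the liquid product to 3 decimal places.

x_D = 0.623

Newton–Raphson from ψ = 0.5:
  ψ = 0.500: g = 0.2486, g' = -0.650 → ψ = 0.882
  ψ = 0.882: g = -0.0059, g' = -0.773 → ψ = 0.875
Converged at ψ = 0.875.
Compositions from xᵢ = zᵢ/(1+ψ(Kᵢ−1)), yᵢ = Kᵢxᵢ:
  A: x = 0.096, y = 0.302
  B: x = 0.178, y = 0.333
  C: x = 0.103, y = 0.129
  D: x = 0.623, y = 0.235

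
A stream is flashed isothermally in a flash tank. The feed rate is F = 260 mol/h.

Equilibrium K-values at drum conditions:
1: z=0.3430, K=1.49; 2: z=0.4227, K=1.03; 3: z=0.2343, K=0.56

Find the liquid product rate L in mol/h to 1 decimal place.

L = 99.6 mol/h

Rachford–Rice: g(β) = Σ zᵢ(Kᵢ−1)/(1+β(Kᵢ−1)) = 0.
Check two-phase: ΣzᵢKᵢ = 1.0777 > 1 and Σzᵢ/Kᵢ = 1.0590 > 1, so g(0) = 0.0777 > 0 and g(1) = -0.0590 < 0.
Newton iteration, β⁰ = 0.5:
  β = 0.5000: g = 0.01532, g' = -0.1281 → β = 0.6196
  β = 0.6196: g = -0.00036, g' = -0.1346 → β = 0.6170
Converged at β = 0.6170.
Then V = β·F = 0.6170·260 = 160.4 mol/h and L = F − V = 99.6 mol/h.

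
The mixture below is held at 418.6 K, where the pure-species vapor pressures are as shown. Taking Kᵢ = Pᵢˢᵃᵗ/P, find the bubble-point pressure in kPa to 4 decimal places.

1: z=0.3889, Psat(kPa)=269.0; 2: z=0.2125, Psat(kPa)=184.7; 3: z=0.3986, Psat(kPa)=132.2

At the bubble point ψ → 0, so ΣzᵢKᵢ = 1 with Kᵢ = Pᵢˢᵃᵗ/P ⇒ P = ΣzᵢPᵢˢᵃᵗ.
P = 0.3889·269.0 + 0.2125·184.7 + 0.3986·132.2 = 196.5578 kPa

Pbub = 196.5578 kPa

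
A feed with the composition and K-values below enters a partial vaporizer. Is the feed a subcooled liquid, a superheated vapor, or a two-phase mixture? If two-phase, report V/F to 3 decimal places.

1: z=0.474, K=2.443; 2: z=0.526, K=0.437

ΣzᵢKᵢ = 1.388; Σzᵢ/Kᵢ = 1.398.
Both exceed 1, so a two-phase solution exists.
Rachford–Rice: g(ψ) = Σ zᵢ(Kᵢ−1)/(1+ψ(Kᵢ−1)) = 0.
Binary case is linear: z₁(K₁−1)(1+ψ(K₂−1)) + z₂(K₂−1)(1+ψ(K₁−1)) = 0
⇒ ψ = [z₁(K₁−1)+z₂(K₂−1)] / [−(K₁−1)(K₂−1)] = 0.3878/0.8124 = 0.477

two-phase, V/F = 0.477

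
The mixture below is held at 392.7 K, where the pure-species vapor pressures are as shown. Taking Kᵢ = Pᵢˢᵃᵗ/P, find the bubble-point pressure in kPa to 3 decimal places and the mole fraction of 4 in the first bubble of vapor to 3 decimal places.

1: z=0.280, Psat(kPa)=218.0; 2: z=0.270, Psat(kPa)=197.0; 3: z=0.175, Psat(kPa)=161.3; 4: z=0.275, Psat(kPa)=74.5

Pbub = 162.945 kPa, y_4 = 0.126

At the bubble point ψ → 0, so ΣzᵢKᵢ = 1 with Kᵢ = Pᵢˢᵃᵗ/P ⇒ P = ΣzᵢPᵢˢᵃᵗ.
P = 0.280·218.0 + 0.270·197.0 + 0.175·161.3 + 0.275·74.5 = 162.945 kPa
yᵢ = zᵢPᵢˢᵃᵗ/P ⇒ y_4 = 0.275·74.5/162.945 = 0.126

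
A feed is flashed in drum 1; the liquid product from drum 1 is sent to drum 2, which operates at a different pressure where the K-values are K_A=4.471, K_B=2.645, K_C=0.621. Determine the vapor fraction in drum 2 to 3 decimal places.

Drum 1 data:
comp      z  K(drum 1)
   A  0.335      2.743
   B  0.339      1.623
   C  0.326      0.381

Drum 1:
Newton iteration, ψ₁⁰ = 0.46:
  ψ₁ = 0.460: g = 0.2061, g' = -0.637 → ψ₁ = 0.783
  ψ₁ = 0.783: g = -0.0031, g' = -0.712 → ψ₁ = 0.779
Converged at ψ₁ = 0.779.
Drum-1 compositions:
  A: x = 0.142, y = 0.390
  B: x = 0.228, y = 0.370
  C: x = 0.630, y = 0.240
Drum-2 feed = drum-1 liquid: z₂ = (0.1421, 0.2282, 0.6297).
Drum 2:
Newton–Raphson from ψ₂ = 0.56:
  ψ₂ = 0.560: g = 0.0600, g' = -0.511 → ψ₂ = 0.677
  ψ₂ = 0.677: g = 0.0036, g' = -0.454 → ψ₂ = 0.685
Converged at ψ₂ = 0.685.
  A: x = 0.042, y = 0.188
  B: x = 0.107, y = 0.284
  C: x = 0.851, y = 0.528

V/F (drum 2) = 0.685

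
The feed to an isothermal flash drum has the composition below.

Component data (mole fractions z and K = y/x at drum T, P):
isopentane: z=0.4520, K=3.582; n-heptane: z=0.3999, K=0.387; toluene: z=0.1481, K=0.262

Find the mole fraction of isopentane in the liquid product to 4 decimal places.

x_isopentane = 0.2009

Newton iteration, ψ⁰ = 0.4:
  ψ = 0.4000: g = 0.09427, g' = -1.1554 → ψ = 0.4816
  ψ = 0.4816: g = 0.00282, g' = -1.0954 → ψ = 0.4842
Converged at ψ = 0.4842.
Compositions from xᵢ = zᵢ/(1+ψ(Kᵢ−1)), yᵢ = Kᵢxᵢ:
  isopentane: x = 0.2009, y = 0.7195
  n-heptane: x = 0.5687, y = 0.2201
  toluene: x = 0.2304, y = 0.0604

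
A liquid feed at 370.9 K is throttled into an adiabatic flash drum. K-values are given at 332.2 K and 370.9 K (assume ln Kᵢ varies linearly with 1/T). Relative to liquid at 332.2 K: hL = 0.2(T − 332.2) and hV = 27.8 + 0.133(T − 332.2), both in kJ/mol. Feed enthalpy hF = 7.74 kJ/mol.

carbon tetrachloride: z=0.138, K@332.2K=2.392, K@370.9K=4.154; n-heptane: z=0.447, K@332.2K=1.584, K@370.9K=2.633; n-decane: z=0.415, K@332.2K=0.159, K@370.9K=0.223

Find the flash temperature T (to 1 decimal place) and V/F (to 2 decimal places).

T = 337.7 K, V/F = 0.24

Adiabatic flash: solve Rachford–Rice at each trial T, then check hF = ψ·hV(T) + (1−ψ)·hL(T).
  T = 332.2 K: K = (2.392, 1.584, 0.159), RR gives ψ = 0.149, H_out = 4.152 kJ/mol
  T = 370.9 K: K = (4.154, 2.633, 0.223), RR gives ψ = 0.535, H_out = 21.220 kJ/mol
  T = 351.5 K: K = (3.198, 2.070, 0.190), RR gives ψ = 0.399, H_out = 14.437 kJ/mol
  T = 341.9 K: K = (2.779, 1.819, 0.174), RR gives ψ = 0.298, H_out = 10.036 kJ/mol
  T = 337.0 K: K = (2.579, 1.698, 0.167), RR gives ψ = 0.231, H_out = 7.305 kJ/mol
  T = 339.4 K: K = (2.676, 1.756, 0.170), RR gives ψ = 0.266, H_out = 8.694 kJ/mol
  T = 338.2 K: K = (2.627, 1.727, 0.168), RR gives ψ = 0.249, H_out = 8.013 kJ/mol
Linear interpolation between T = 337.0 (H_out = 7.305) and T = 338.2 (H_out = 8.013) on hF = 7.74 gives T ≈ 337.7 K, at which ψ = 0.24.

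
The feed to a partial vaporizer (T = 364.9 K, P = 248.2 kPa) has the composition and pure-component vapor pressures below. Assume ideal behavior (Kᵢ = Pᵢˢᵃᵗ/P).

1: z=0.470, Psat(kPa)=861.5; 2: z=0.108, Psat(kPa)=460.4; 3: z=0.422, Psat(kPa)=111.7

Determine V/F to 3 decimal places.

V/F = 0.840

Raoult's law: Kᵢ = Pᵢˢᵃᵗ/P = Pᵢˢᵃᵗ/248.2.
  K_1 = 861.5/248.2 = 3.47099, K_2 = 460.4/248.2 = 1.85496, K_3 = 111.7/248.2 = 0.45004
Material balance + equilibrium reduce to Σ zᵢ(Kᵢ−1)/(1+V/F(Kᵢ−1)) = 0.
g(0) = ΣzᵢKᵢ − 1 = 1.022 and g(1) = 1 − Σzᵢ/Kᵢ = -0.131, so a root lies in (0, 1).
Newton iteration, V/F⁰ = 0.4:
  V/F = 0.400: g = 0.3553, g' = -0.979 → V/F = 0.763
  V/F = 0.763: g = 0.0587, g' = -0.753 → V/F = 0.841
  V/F = 0.841: g = -0.0006, g' = -0.771 → V/F = 0.840
Converged at V/F = 0.840.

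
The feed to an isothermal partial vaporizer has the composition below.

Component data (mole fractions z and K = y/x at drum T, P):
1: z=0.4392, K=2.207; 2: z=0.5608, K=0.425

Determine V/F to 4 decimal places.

Material balance + equilibrium reduce to Σ zᵢ(Kᵢ−1)/(1+V/F(Kᵢ−1)) = 0.
g(0) = ΣzᵢKᵢ − 1 = 0.2077 and g(1) = 1 − Σzᵢ/Kᵢ = -0.5185, so a root lies in (0, 1).
Binary case is linear: z₁(K₁−1)(1+V/F(K₂−1)) + z₂(K₂−1)(1+V/F(K₁−1)) = 0
⇒ V/F = [z₁(K₁−1)+z₂(K₂−1)] / [−(K₁−1)(K₂−1)] = 0.20765/0.69402 = 0.2992

V/F = 0.2992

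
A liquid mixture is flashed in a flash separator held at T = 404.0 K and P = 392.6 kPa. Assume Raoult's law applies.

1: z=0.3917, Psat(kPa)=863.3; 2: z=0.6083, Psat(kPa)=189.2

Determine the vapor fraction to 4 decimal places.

Raoult's law: Kᵢ = Pᵢˢᵃᵗ/P = Pᵢˢᵃᵗ/392.6.
  K_1 = 863.3/392.6 = 2.198930, K_2 = 189.2/392.6 = 0.481915
Binary case is linear: z₁(K₁−1)(1+ψ(K₂−1)) + z₂(K₂−1)(1+ψ(K₁−1)) = 0
⇒ ψ = [z₁(K₁−1)+z₂(K₂−1)] / [−(K₁−1)(K₂−1)] = 0.15447/0.62115 = 0.2487

ψ = 0.2487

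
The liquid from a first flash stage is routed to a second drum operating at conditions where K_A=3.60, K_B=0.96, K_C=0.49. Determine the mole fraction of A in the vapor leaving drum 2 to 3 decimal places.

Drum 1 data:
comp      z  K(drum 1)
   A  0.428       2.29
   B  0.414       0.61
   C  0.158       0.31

y_A (drum 2) = 0.309

Drum 1:
Newton–Raphson from ψ₁ = 0.5:
  ψ₁ = 0.500: g = -0.0314, g' = -0.536 → ψ₁ = 0.441
Converged at ψ₁ = 0.441.
Drum-1 compositions:
  A: x = 0.273, y = 0.625
  B: x = 0.500, y = 0.305
  C: x = 0.227, y = 0.070
Drum-2 feed = drum-1 liquid: z₂ = (0.2727, 0.5001, 0.2272).
Drum 2:
Let ψ₂ = V/F and solve Σ zᵢ(Kᵢ−1)/(1+ψ₂(Kᵢ−1)) = 0.
g(0) = ΣzᵢKᵢ − 1 = 0.573 and g(1) = 1 − Σzᵢ/Kᵢ = -0.060, so a root lies in (0, 1).
Newton–Raphson from ψ₂ = 0.5:
  ψ₂ = 0.500: g = 0.1323, g' = -0.456 → ψ₂ = 0.790
  ψ₂ = 0.790: g = 0.0173, g' = -0.364 → ψ₂ = 0.838
Converged at ψ₂ = 0.838.
  A: x = 0.086, y = 0.309
  B: x = 0.517, y = 0.497
  C: x = 0.397, y = 0.194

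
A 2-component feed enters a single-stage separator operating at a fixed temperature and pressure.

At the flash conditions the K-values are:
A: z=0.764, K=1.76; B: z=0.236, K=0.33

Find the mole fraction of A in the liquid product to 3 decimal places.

x_A = 0.469

Binary case is linear: z₁(K₁−1)(1+V/F(K₂−1)) + z₂(K₂−1)(1+V/F(K₁−1)) = 0
⇒ V/F = [z₁(K₁−1)+z₂(K₂−1)] / [−(K₁−1)(K₂−1)] = 0.4225/0.5092 = 0.830
Compositions from xᵢ = zᵢ/(1+V/F(Kᵢ−1)), yᵢ = Kᵢxᵢ:
  A: x = 0.469, y = 0.825
  B: x = 0.531, y = 0.175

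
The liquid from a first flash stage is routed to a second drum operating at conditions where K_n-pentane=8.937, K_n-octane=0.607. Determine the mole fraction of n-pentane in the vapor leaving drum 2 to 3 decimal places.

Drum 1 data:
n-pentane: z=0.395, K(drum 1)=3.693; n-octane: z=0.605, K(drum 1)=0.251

Drum 1:
Let ψ₁ = V/F and solve Σ zᵢ(Kᵢ−1)/(1+ψ₁(Kᵢ−1)) = 0.
g(0) = ΣzᵢKᵢ − 1 = 0.611 and g(1) = 1 − Σzᵢ/Kᵢ = -1.517, so a root lies in (0, 1).
Newton–Raphson from ψ₁ = 0.62:
  ψ₁ = 0.620: g = -0.4476, g' = -1.585 → ψ₁ = 0.338
  ψ₁ = 0.338: g = -0.0494, g' = -1.394 → ψ₁ = 0.302
  ψ₁ = 0.302: g = 0.0007, g' = -1.438 → ψ₁ = 0.303
Converged at ψ₁ = 0.303.
Drum-1 compositions:
  n-pentane: x = 0.218, y = 0.804
  n-octane: x = 0.782, y = 0.196
Drum-2 feed = drum-1 liquid: z₂ = (0.2176, 0.7824).
Drum 2:
Let ψ₂ = V/F and solve Σ zᵢ(Kᵢ−1)/(1+ψ₂(Kᵢ−1)) = 0.
g(0) = ΣzᵢKᵢ − 1 = 1.420 and g(1) = 1 − Σzᵢ/Kᵢ = -0.313, so a root lies in (0, 1).
Binary case is linear: z₁(K₁−1)(1+ψ₂(K₂−1)) + z₂(K₂−1)(1+ψ₂(K₁−1)) = 0
⇒ ψ₂ = [z₁(K₁−1)+z₂(K₂−1)] / [−(K₁−1)(K₂−1)] = 1.4197/3.1192 = 0.455
  n-pentane: x = 0.047, y = 0.422
  n-octane: x = 0.953, y = 0.578

y_n-pentane (drum 2) = 0.422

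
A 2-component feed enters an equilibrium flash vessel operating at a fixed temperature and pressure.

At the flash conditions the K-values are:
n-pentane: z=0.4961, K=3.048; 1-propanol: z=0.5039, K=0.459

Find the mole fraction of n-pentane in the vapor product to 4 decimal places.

y_n-pentane = 0.6369

Rachford–Rice: g(ψ) = Σ zᵢ(Kᵢ−1)/(1+ψ(Kᵢ−1)) = 0.
Check two-phase: ΣzᵢKᵢ = 1.7434 > 1 and Σzᵢ/Kᵢ = 1.2606 > 1, so g(0) = 0.7434 > 0 and g(1) = -0.2606 < 0.
Binary case is linear: z₁(K₁−1)(1+ψ(K₂−1)) + z₂(K₂−1)(1+ψ(K₁−1)) = 0
⇒ ψ = [z₁(K₁−1)+z₂(K₂−1)] / [−(K₁−1)(K₂−1)] = 0.74340/1.10797 = 0.6710
Compositions from xᵢ = zᵢ/(1+ψ(Kᵢ−1)), yᵢ = Kᵢxᵢ:
  n-pentane: x = 0.2090, y = 0.6369
  1-propanol: x = 0.7910, y = 0.3631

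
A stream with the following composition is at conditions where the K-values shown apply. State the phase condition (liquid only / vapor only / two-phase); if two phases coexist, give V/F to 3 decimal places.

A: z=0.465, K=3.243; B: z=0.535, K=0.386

ΣzᵢKᵢ = 1.715; Σzᵢ/Kᵢ = 1.529.
Both exceed 1, so a two-phase solution exists.
Material balance + equilibrium reduce to Σ zᵢ(Kᵢ−1)/(1+ψ(Kᵢ−1)) = 0.
Binary case is linear: z₁(K₁−1)(1+ψ(K₂−1)) + z₂(K₂−1)(1+ψ(K₁−1)) = 0
⇒ ψ = [z₁(K₁−1)+z₂(K₂−1)] / [−(K₁−1)(K₂−1)] = 0.7145/1.3772 = 0.519

two-phase, V/F = 0.519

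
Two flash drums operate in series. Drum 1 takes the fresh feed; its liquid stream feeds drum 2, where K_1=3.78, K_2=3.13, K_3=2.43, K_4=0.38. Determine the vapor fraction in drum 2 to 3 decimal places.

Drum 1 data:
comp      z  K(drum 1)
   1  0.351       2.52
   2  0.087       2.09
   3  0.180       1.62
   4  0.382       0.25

V/F (drum 2) = 0.356

Drum 1:
Iterate (Newton) starting at ψ₁ = 0.54:
  ψ₁ = 0.540: g = -0.0452, g' = -0.931 → ψ₁ = 0.491
  ψ₁ = 0.491: g = -0.0011, g' = -0.889 → ψ₁ = 0.490
Converged at ψ₁ = 0.490.
Drum-1 compositions:
  1: x = 0.201, y = 0.507
  2: x = 0.057, y = 0.119
  3: x = 0.138, y = 0.224
  4: x = 0.604, y = 0.151
Drum-2 feed = drum-1 liquid: z₂ = (0.2011, 0.0567, 0.1380, 0.6041).
Drum 2:
Material balance + equilibrium reduce to Σ zᵢ(Kᵢ−1)/(1+ψ₂(Kᵢ−1)) = 0.
Check two-phase: ΣzᵢKᵢ = 1.503 > 1 and Σzᵢ/Kᵢ = 1.718 > 1, so g(0) = 0.503 > 0 and g(1) = -0.718 < 0.
Newton–Raphson from ψ₂ = 0.5:
  ψ₂ = 0.500: g = -0.1353, g' = -0.916 → ψ₂ = 0.352
  ψ₂ = 0.352: g = 0.0035, g' = -0.986 → ψ₂ = 0.356
Converged at ψ₂ = 0.356.
  1: x = 0.101, y = 0.382
  2: x = 0.032, y = 0.101
  3: x = 0.091, y = 0.222
  4: x = 0.775, y = 0.295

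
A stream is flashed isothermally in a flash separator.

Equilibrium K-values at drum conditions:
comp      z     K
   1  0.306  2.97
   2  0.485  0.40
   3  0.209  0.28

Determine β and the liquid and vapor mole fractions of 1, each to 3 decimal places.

Newton–Raphson from β = 0.5:
  β = 0.500: g = -0.3472, g' = -0.922 → β = 0.124
  β = 0.124: g = 0.0053, g' = -1.102 → β = 0.128
Converged at β = 0.128.
Compositions from xᵢ = zᵢ/(1+β(Kᵢ−1)), yᵢ = Kᵢxᵢ:
  1: x = 0.244, y = 0.725
  2: x = 0.525, y = 0.210
  3: x = 0.230, y = 0.064

β = 0.128, x_1 = 0.244, y_1 = 0.725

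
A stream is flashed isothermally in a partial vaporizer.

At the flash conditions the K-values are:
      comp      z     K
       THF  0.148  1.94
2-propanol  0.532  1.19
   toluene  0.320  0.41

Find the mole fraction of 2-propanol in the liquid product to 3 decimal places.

x_2-propanol = 0.512

Iterate (Newton) starting at β = 0.5:
  β = 0.500: g = -0.0809, g' = -0.301 → β = 0.231
  β = 0.231: g = -0.0075, g' = -0.255 → β = 0.202
Converged at β = 0.202.
Compositions from xᵢ = zᵢ/(1+β(Kᵢ−1)), yᵢ = Kᵢxᵢ:
  THF: x = 0.124, y = 0.241
  2-propanol: x = 0.512, y = 0.610
  toluene: x = 0.363, y = 0.149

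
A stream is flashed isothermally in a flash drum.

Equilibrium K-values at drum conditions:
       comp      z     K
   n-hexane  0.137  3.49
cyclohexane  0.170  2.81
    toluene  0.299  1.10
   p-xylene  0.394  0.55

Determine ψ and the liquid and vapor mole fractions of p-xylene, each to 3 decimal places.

Iterate (Newton) starting at ψ = 0.5:
  ψ = 0.500: g = 0.1132, g' = -0.458 → ψ = 0.747
  ψ = 0.747: g = 0.0107, g' = -0.388 → ψ = 0.775
Converged at ψ = 0.775.
Compositions from xᵢ = zᵢ/(1+ψ(Kᵢ−1)), yᵢ = Kᵢxᵢ:
  n-hexane: x = 0.047, y = 0.163
  cyclohexane: x = 0.071, y = 0.199
  toluene: x = 0.277, y = 0.305
  p-xylene: x = 0.605, y = 0.333

ψ = 0.775, x_p-xylene = 0.605, y_p-xylene = 0.333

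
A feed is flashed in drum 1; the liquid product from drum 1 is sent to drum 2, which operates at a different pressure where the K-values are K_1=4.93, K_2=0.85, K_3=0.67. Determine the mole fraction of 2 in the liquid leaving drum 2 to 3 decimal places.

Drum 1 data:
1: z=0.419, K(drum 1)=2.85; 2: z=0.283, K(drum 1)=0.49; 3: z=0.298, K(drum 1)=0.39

x_2 (drum 2) = 0.407

Drum 1:
Material balance + equilibrium reduce to Σ zᵢ(Kᵢ−1)/(1+ψ₁(Kᵢ−1)) = 0.
Check two-phase: ΣzᵢKᵢ = 1.449 > 1 and Σzᵢ/Kᵢ = 1.489 > 1, so g(0) = 0.449 > 0 and g(1) = -0.489 < 0.
Iterate (Newton) starting at ψ₁ = 0.33:
  ψ₁ = 0.330: g = 0.0802, g' = -0.833 → ψ₁ = 0.426
  ψ₁ = 0.426: g = 0.0033, g' = -0.771 → ψ₁ = 0.431
Converged at ψ₁ = 0.431.
Drum-1 compositions:
  1: x = 0.233, y = 0.665
  2: x = 0.363, y = 0.178
  3: x = 0.404, y = 0.158
Drum-2 feed = drum-1 liquid: z₂ = (0.2332, 0.3626, 0.4041).
Drum 2:
Material balance + equilibrium reduce to Σ zᵢ(Kᵢ−1)/(1+ψ₂(Kᵢ−1)) = 0.
Check two-phase: ΣzᵢKᵢ = 1.729 > 1 and Σzᵢ/Kᵢ = 1.077 > 1, so g(0) = 0.729 > 0 and g(1) = -0.077 < 0.
Newton iteration, ψ₂⁰ = 0.31:
  ψ₂ = 0.310: g = 0.2076, g' = -0.796 → ψ₂ = 0.571
  ψ₂ = 0.571: g = 0.0588, g' = -0.419 → ψ₂ = 0.711
  ψ₂ = 0.711: g = 0.0064, g' = -0.335 → ψ₂ = 0.730
Converged at ψ₂ = 0.730.
  1: x = 0.060, y = 0.297
  2: x = 0.407, y = 0.346
  3: x = 0.532, y = 0.357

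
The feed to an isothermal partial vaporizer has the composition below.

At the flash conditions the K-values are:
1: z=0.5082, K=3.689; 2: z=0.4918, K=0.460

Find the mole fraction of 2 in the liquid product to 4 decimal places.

Material balance + equilibrium reduce to Σ zᵢ(Kᵢ−1)/(1+ψ(Kᵢ−1)) = 0.
Check two-phase: ΣzᵢKᵢ = 2.1010 > 1 and Σzᵢ/Kᵢ = 1.2069 > 1, so g(0) = 1.1010 > 0 and g(1) = -0.2069 < 0.
Binary case is linear: z₁(K₁−1)(1+ψ(K₂−1)) + z₂(K₂−1)(1+ψ(K₁−1)) = 0
⇒ ψ = [z₁(K₁−1)+z₂(K₂−1)] / [−(K₁−1)(K₂−1)] = 1.10098/1.45206 = 0.7582
Compositions from xᵢ = zᵢ/(1+ψ(Kᵢ−1)), yᵢ = Kᵢxᵢ:
  1: x = 0.1672, y = 0.6169
  2: x = 0.8328, y = 0.3831

x_2 = 0.8328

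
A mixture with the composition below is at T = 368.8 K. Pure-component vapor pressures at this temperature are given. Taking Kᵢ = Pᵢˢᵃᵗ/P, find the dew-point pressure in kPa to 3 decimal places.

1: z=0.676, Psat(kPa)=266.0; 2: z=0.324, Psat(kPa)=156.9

At the dew point ψ → 1, so Σzᵢ/Kᵢ = 1 with Kᵢ = Pᵢˢᵃᵗ/P ⇒ 1/P = Σzᵢ/Pᵢˢᵃᵗ.
1/P = 0.676/266.0 + 0.324/156.9 = 0.004606 ⇒ P = 217.091 kPa

Pdew = 217.091 kPa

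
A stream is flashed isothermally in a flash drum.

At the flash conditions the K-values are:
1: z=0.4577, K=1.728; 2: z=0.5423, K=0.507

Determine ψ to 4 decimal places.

Binary case is linear: z₁(K₁−1)(1+ψ(K₂−1)) + z₂(K₂−1)(1+ψ(K₁−1)) = 0
⇒ ψ = [z₁(K₁−1)+z₂(K₂−1)] / [−(K₁−1)(K₂−1)] = 0.06585/0.35890 = 0.1835

ψ = 0.1835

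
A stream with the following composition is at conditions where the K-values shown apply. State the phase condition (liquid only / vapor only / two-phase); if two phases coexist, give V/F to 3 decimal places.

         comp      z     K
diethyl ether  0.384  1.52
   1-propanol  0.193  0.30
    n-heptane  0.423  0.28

liquid only

ΣzᵢKᵢ = 0.760; Σzᵢ/Kᵢ = 2.407.
Since ΣzᵢKᵢ < 1 the mixture is below its bubble point — single liquid phase.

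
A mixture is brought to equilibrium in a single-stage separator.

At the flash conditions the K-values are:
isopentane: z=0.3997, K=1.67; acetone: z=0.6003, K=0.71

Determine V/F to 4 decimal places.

Rachford–Rice: g(V/F) = Σ zᵢ(Kᵢ−1)/(1+V/F(Kᵢ−1)) = 0.
Check two-phase: ΣzᵢKᵢ = 1.0937 > 1 and Σzᵢ/Kᵢ = 1.0848 > 1, so g(0) = 0.0937 > 0 and g(1) = -0.0848 < 0.
Binary case is linear: z₁(K₁−1)(1+V/F(K₂−1)) + z₂(K₂−1)(1+V/F(K₁−1)) = 0
⇒ V/F = [z₁(K₁−1)+z₂(K₂−1)] / [−(K₁−1)(K₂−1)] = 0.09371/0.19430 = 0.4823

V/F = 0.4823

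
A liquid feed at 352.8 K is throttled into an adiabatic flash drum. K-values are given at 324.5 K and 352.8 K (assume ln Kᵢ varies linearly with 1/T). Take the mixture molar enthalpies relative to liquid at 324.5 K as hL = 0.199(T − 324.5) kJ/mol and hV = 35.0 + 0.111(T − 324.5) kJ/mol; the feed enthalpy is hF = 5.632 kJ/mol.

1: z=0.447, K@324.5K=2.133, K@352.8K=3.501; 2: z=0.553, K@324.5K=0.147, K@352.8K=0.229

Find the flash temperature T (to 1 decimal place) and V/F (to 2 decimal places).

Adiabatic flash: solve Rachford–Rice at each trial T, then check hF = ψ·hV(T) + (1−ψ)·hL(T).
  T = 324.5 K: K = (2.133, 0.147), RR gives ψ = 0.036, H_out = 1.258 kJ/mol
  T = 352.8 K: K = (3.501, 0.229), RR gives ψ = 0.359, H_out = 17.291 kJ/mol
  T = 338.6 K: K = (2.759, 0.185), RR gives ψ = 0.234, H_out = 10.708 kJ/mol
  T = 331.6 K: K = (2.435, 0.165), RR gives ψ = 0.150, H_out = 6.575 kJ/mol
  T = 328.1 K: K = (2.283, 0.156), RR gives ψ = 0.099, H_out = 4.135 kJ/mol
  T = 329.9 K: K = (2.360, 0.161), RR gives ψ = 0.126, H_out = 5.428 kJ/mol
Linear interpolation between T = 329.9 (H_out = 5.428) and T = 331.6 (H_out = 6.575) on hF = 5.632 gives T ≈ 330.2 K, at which ψ = 0.13.

T = 330.2 K, V/F = 0.13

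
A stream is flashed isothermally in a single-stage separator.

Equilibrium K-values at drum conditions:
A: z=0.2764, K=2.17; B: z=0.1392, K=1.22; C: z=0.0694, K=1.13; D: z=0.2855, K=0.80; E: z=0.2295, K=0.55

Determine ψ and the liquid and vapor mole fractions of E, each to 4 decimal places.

ψ = 0.6805, x_E = 0.3308, y_E = 0.1819

Material balance + equilibrium reduce to Σ zᵢ(Kᵢ−1)/(1+ψ(Kᵢ−1)) = 0.
Check two-phase: ΣzᵢKᵢ = 1.2027 > 1 and Σzᵢ/Kᵢ = 1.0770 > 1, so g(0) = 0.2027 > 0 and g(1) = -0.0770 < 0.
Newton–Raphson from ψ = 0.5:
  ψ = 0.5000: g = 0.04339, g' = -0.2486 → ψ = 0.6745
  ψ = 0.6745: g = 0.00141, g' = -0.2354 → ψ = 0.6805
Converged at ψ = 0.6805.
Compositions from xᵢ = zᵢ/(1+ψ(Kᵢ−1)), yᵢ = Kᵢxᵢ:
  A: x = 0.1539, y = 0.3339
  B: x = 0.1211, y = 0.1477
  C: x = 0.0638, y = 0.0720
  D: x = 0.3305, y = 0.2644
  E: x = 0.3308, y = 0.1819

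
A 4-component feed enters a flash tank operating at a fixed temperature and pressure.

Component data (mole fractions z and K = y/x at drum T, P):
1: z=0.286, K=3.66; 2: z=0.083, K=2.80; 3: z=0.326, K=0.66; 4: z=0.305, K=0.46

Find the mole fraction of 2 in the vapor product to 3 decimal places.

Rachford–Rice: g(ψ) = Σ zᵢ(Kᵢ−1)/(1+ψ(Kᵢ−1)) = 0.
g(0) = ΣzᵢKᵢ − 1 = 0.635 and g(1) = 1 − Σzᵢ/Kᵢ = -0.265, so a root lies in (0, 1).
Newton iteration, ψ⁰ = 0.5:
  ψ = 0.500: g = 0.0460, g' = -0.669 → ψ = 0.569
  ψ = 0.569: g = 0.0015, g' = -0.629 → ψ = 0.571
Converged at ψ = 0.571.
Compositions from xᵢ = zᵢ/(1+ψ(Kᵢ−1)), yᵢ = Kᵢxᵢ:
  1: x = 0.114, y = 0.416
  2: x = 0.041, y = 0.115
  3: x = 0.405, y = 0.267
  4: x = 0.441, y = 0.203

y_2 = 0.115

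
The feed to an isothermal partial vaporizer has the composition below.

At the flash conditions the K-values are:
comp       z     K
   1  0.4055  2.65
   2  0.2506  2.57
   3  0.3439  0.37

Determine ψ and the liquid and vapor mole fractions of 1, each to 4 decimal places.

ψ = 0.8290, x_1 = 0.1713, y_1 = 0.4538

Let ψ = V/F and solve Σ zᵢ(Kᵢ−1)/(1+ψ(Kᵢ−1)) = 0.
Feasibility: ΣzᵢKᵢ = 1.8459, Σzᵢ/Kᵢ = 1.1800 — both > 1, two phases present.
Iterate (Newton) starting at ψ = 0.55:
  ψ = 0.5500: g = 0.23036, g' = -0.8009 → ψ = 0.8376
  ψ = 0.8376: g = -0.00790, g' = -0.9217 → ψ = 0.8290
Converged at ψ = 0.8290.
Compositions from xᵢ = zᵢ/(1+ψ(Kᵢ−1)), yᵢ = Kᵢxᵢ:
  1: x = 0.1713, y = 0.4538
  2: x = 0.1089, y = 0.2798
  3: x = 0.7199, y = 0.2663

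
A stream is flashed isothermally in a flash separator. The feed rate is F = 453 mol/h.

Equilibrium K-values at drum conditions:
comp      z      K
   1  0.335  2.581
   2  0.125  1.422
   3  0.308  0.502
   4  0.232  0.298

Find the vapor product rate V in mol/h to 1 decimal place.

Material balance + equilibrium reduce to Σ zᵢ(Kᵢ−1)/(1+ψ(Kᵢ−1)) = 0.
Check two-phase: ΣzᵢKᵢ = 1.266 > 1 and Σzᵢ/Kᵢ = 1.610 > 1, so g(0) = 0.266 > 0 and g(1) = -0.610 < 0.
Newton–Raphson from ψ = 0.5:
  ψ = 0.500: g = -0.1158, g' = -0.683 → ψ = 0.330
  ψ = 0.330: g = -0.0015, g' = -0.682 → ψ = 0.328
Converged at ψ = 0.328.
Then V = ψ·F = 0.3283·453 = 148.7 mol/h and L = F − V = 304.3 mol/h.

V = 148.7 mol/h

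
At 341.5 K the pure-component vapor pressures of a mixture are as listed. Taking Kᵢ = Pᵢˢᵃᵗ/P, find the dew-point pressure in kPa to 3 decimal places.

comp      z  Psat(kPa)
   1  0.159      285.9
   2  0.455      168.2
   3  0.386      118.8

At the dew point ψ → 1, so Σzᵢ/Kᵢ = 1 with Kᵢ = Pᵢˢᵃᵗ/P ⇒ 1/P = Σzᵢ/Pᵢˢᵃᵗ.
1/P = 0.159/285.9 + 0.455/168.2 + 0.386/118.8 = 0.006510 ⇒ P = 153.600 kPa

Pdew = 153.600 kPa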